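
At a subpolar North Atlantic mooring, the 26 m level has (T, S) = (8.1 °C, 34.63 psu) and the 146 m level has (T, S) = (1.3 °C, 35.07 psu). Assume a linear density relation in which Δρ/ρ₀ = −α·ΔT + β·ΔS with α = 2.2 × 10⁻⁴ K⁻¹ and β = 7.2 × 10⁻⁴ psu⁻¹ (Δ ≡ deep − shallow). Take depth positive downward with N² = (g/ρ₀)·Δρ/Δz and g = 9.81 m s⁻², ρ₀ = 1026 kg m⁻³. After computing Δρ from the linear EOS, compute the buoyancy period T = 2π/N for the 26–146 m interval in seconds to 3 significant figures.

ΔT = -6.8 K, ΔS = +0.44 psu (deep − shallow).
Δρ/ρ₀ = −αΔT + βΔS = 1.496 × 10⁻³ + 3.168 × 10⁻⁴ = 1.8128 × 10⁻³, so Δρ ≈ 1.860 kg m⁻³.
N² = (g/ρ₀)·Δρ/Δz = g·(Δρ/ρ₀)/Δz = 9.81 × 1.8128 × 10⁻³ / 120 = 1.4820 × 10⁻⁴ s⁻².
N = √(1.4820 × 10⁻⁴) = 0.012174 rad s⁻¹ → T = 2π/N = 516.12 s ≈ 516 s.

516 s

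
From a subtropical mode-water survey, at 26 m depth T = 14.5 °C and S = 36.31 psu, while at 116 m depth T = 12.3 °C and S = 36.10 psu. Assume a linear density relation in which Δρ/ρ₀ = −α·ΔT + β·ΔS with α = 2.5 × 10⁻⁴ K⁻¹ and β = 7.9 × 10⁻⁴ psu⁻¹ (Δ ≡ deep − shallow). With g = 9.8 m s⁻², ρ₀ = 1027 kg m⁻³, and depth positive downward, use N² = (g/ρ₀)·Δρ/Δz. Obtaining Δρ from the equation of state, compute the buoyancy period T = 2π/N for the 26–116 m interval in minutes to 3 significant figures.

ΔT = -2.2 K, ΔS = -0.21 psu (deep − shallow).
Δρ/ρ₀ = −αΔT + βΔS = 5.50 × 10⁻⁴ − 1.659 × 10⁻⁴ = 3.841 × 10⁻⁴, so Δρ ≈ 0.3945 kg m⁻³.
N² = (g/ρ₀)·Δρ/Δz = g·(Δρ/ρ₀)/Δz = 9.8 × 3.841 × 10⁻⁴ / 90 = 4.1824 × 10⁻⁵ s⁻².
N = √(4.1824 × 10⁻⁵) = 6.4671 × 10⁻³ rad s⁻¹ → T = 2π/N = 971.56 s = 16.193 min ≈ 16.2 min.

16.2 min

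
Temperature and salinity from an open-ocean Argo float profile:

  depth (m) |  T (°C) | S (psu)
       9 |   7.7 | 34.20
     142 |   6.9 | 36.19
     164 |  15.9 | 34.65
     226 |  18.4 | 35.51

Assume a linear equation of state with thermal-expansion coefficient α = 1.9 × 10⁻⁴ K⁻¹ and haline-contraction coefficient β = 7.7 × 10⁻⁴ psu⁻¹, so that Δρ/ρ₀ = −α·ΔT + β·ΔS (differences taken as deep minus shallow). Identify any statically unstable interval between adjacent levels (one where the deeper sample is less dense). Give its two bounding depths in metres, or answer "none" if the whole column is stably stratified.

Evaluate Δρ/ρ₀ = −αΔT + βΔS across each adjacent pair:
  9–142 m: −αΔT+βΔS = −(1.9 × 10⁻⁴)(-0.8)+(7.7 × 10⁻⁴)(+1.99) = 1.7 × 10⁻³ → stable
  142–164 m: −αΔT+βΔS = −(1.9 × 10⁻⁴)(+9.0)+(7.7 × 10⁻⁴)(-1.54) = -2.9 × 10⁻³ → UNSTABLE
  164–226 m: −αΔT+βΔS = −(1.9 × 10⁻⁴)(+2.5)+(7.7 × 10⁻⁴)(+0.86) = 1.9 × 10⁻⁴ → stable
The 142–164 m interval has Δρ < 0: lighter water underlies denser water.

142–164 m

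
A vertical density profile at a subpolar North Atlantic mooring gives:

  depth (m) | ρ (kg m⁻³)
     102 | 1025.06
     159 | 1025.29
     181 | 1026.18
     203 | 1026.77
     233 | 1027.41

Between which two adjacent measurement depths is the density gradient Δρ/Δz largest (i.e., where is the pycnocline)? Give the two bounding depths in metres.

Compute the density gradient over each adjacent pair:
  102–159 m: Δρ/Δz = 0.23/57 = 4.0 × 10⁻³ kg m⁻⁴
  159–181 m: Δρ/Δz = 0.89/22 = 0.040 kg m⁻⁴
  181–203 m: Δρ/Δz = 0.59/22 = 0.027 kg m⁻⁴
  203–233 m: Δρ/Δz = 0.64/30 = 0.021 kg m⁻⁴
The largest gradient is in the 159–181 m interval — the pycnocline.

159–181 m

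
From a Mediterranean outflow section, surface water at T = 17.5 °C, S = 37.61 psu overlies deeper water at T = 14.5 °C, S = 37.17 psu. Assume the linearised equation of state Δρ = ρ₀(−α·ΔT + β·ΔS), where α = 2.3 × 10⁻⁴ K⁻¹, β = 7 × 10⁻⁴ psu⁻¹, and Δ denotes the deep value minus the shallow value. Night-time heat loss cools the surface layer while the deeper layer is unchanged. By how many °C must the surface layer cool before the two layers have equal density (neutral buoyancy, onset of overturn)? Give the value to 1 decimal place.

Neutral buoyancy requires Δρ = 0, i.e. −α(T_deep − T_surf′) + β(S_deep − S_surf) = 0.
T_surf′ = T_deep − (β/α)·ΔS = 14.5 − (7 × 10⁻⁴/2.3 × 10⁻⁴)·(-0.44) = 15.839 °C.
Cooling required: 17.5 − (15.839) = 1.661 °C.

1.7 °C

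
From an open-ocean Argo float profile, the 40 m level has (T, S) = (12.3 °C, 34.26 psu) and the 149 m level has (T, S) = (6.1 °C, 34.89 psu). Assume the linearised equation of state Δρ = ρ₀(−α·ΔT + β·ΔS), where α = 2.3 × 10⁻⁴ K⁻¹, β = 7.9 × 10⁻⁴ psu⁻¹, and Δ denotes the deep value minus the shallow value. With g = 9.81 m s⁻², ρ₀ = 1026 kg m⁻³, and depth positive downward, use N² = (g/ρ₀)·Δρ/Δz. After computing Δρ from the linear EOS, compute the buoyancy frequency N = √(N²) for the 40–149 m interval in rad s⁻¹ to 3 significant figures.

ΔT = -6.2 K, ΔS = +0.63 psu (deep − shallow).
Δρ/ρ₀ = −αΔT + βΔS = 1.426 × 10⁻³ + 4.977 × 10⁻⁴ = 1.9237 × 10⁻³, so Δρ ≈ 1.974 kg m⁻³.
N² = (g/ρ₀)·Δρ/Δz = g·(Δρ/ρ₀)/Δz = 9.81 × 1.9237 × 10⁻³ / 109 = 1.7313 × 10⁻⁴ s⁻².
N = √(1.7313 × 10⁻⁴) = 0.013158 rad s⁻¹ ≈ 0.0132 rad s⁻¹.

0.0132 rad s⁻¹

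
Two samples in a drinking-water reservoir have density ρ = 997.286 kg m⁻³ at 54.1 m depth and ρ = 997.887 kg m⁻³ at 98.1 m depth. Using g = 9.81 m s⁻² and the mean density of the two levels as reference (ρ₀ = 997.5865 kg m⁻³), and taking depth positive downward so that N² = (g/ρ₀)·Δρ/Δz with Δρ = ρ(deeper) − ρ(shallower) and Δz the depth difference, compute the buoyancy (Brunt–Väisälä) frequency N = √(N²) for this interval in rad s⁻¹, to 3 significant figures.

0.0116 rad s⁻¹

Δρ = 997.887 − 997.286 = 0.601 kg m⁻³ over Δz = 98.1 − 54.1 = 44 m.
N² = (9.81/997.5865) × (0.601/44) = 1.3432 × 10⁻⁴ s⁻².
N = √(1.3432 × 10⁻⁴) = 0.011590 rad s⁻¹ ≈ 0.0116 rad s⁻¹.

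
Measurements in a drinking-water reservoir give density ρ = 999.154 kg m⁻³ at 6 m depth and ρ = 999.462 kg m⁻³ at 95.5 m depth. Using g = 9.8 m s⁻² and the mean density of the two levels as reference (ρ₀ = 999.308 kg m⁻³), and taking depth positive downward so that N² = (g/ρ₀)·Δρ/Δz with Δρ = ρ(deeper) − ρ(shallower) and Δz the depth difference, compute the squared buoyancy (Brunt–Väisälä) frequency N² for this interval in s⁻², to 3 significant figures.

3.37 × 10⁻⁵ s⁻²

Δρ = 999.462 − 999.154 = 0.308 kg m⁻³ over Δz = 95.5 − 6 = 89.5 m.
N² = (9.8/999.308) × (0.308/89.5) = 3.3748 × 10⁻⁵ s⁻² ≈ 3.37 × 10⁻⁵ s⁻².
A positive N² confirms static stability across the interval.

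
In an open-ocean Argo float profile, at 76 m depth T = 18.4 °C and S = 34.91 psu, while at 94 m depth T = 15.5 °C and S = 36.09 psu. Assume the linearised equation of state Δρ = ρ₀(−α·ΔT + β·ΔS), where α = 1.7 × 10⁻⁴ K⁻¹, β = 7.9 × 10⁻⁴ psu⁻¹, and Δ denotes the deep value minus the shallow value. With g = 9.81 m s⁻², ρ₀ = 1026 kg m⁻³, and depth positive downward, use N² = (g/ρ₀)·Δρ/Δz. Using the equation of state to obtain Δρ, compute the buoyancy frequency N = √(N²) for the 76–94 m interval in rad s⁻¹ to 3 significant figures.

ΔT = -2.9 K, ΔS = +1.18 psu (deep − shallow).
Δρ/ρ₀ = −αΔT + βΔS = 4.93 × 10⁻⁴ + 9.322 × 10⁻⁴ = 1.4252 × 10⁻³, so Δρ ≈ 1.462 kg m⁻³.
N² = (g/ρ₀)·Δρ/Δz = g·(Δρ/ρ₀)/Δz = 9.81 × 1.4252 × 10⁻³ / 18 = 7.7673 × 10⁻⁴ s⁻².
N = √(7.7673 × 10⁻⁴) = 0.027870 rad s⁻¹ ≈ 0.0279 rad s⁻¹.

0.0279 rad s⁻¹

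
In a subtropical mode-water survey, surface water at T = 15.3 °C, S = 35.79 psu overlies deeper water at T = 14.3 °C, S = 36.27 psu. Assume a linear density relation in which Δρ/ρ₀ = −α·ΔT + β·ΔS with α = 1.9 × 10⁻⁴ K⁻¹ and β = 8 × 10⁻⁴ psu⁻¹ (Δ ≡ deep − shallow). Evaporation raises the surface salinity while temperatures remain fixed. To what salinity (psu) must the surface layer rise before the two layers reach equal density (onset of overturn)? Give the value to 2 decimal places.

36.51 psu

Neutral buoyancy requires −α(T_deep − T_surf) + β(S_deep − S_surf′) = 0.
S_surf′ = S_deep − (α/β)·ΔT = 36.27 − (1.9 × 10⁻⁴/8 × 10⁻⁴)·(-1.0) = 36.5075 psu.
Increase required: 36.5075 − 35.79 = 0.7175 psu.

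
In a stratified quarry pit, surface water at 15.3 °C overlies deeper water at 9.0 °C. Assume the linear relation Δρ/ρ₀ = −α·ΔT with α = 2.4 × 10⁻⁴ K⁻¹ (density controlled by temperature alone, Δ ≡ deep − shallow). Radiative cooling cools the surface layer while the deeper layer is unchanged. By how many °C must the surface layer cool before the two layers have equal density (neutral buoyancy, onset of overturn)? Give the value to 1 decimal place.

With temperature the only control, equal density requires T_surf′ = T_deep.
T_surf′ = 9.0 °C.
Cooling required: 15.3 − 9.0 = 6.3 °C.

6.3 °C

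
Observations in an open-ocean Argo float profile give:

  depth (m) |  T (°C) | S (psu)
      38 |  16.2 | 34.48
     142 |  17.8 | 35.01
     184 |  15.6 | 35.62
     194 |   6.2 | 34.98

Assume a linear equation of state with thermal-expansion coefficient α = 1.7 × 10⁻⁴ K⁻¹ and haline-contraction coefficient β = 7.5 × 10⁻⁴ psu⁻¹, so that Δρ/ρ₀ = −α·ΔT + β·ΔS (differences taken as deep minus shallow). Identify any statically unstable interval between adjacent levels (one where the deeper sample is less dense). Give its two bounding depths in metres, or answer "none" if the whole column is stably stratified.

Evaluate Δρ/ρ₀ = −αΔT + βΔS across each adjacent pair:
  38–142 m: −αΔT+βΔS = −(1.7 × 10⁻⁴)(+1.6)+(7.5 × 10⁻⁴)(+0.53) = 1.3 × 10⁻⁴ → stable
  142–184 m: −αΔT+βΔS = −(1.7 × 10⁻⁴)(-2.2)+(7.5 × 10⁻⁴)(+0.61) = 8.3 × 10⁻⁴ → stable
  184–194 m: −αΔT+βΔS = −(1.7 × 10⁻⁴)(-9.4)+(7.5 × 10⁻⁴)(-0.64) = 1.1 × 10⁻³ → stable
Every interval has Δρ > 0: the column is stably stratified throughout.

none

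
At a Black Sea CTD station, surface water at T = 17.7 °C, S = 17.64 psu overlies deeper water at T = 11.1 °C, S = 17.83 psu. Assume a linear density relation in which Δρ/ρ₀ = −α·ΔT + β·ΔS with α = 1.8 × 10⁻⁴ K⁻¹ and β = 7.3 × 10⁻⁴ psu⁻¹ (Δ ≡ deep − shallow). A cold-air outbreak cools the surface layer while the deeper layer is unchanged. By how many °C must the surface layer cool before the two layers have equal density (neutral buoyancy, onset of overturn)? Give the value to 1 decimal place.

7.4 °C

Neutral buoyancy requires Δρ = 0, i.e. −α(T_deep − T_surf′) + β(S_deep − S_surf) = 0.
T_surf′ = T_deep − (β/α)·ΔS = 11.1 − (7.3 × 10⁻⁴/1.8 × 10⁻⁴)·(+0.19) = 10.329 °C.
Cooling required: 17.7 − (10.329) = 7.371 °C.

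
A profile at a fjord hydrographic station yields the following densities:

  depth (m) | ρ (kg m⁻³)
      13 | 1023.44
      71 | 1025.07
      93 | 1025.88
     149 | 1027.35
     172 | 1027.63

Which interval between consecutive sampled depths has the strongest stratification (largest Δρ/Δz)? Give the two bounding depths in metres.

71–93 m

Compute the density gradient over each adjacent pair:
  13–71 m: Δρ/Δz = 1.63/58 = 0.028 kg m⁻⁴
  71–93 m: Δρ/Δz = 0.81/22 = 0.037 kg m⁻⁴
  93–149 m: Δρ/Δz = 1.47/56 = 0.026 kg m⁻⁴
  149–172 m: Δρ/Δz = 0.28/23 = 0.012 kg m⁻⁴
The largest gradient is in the 71–93 m interval — the pycnocline.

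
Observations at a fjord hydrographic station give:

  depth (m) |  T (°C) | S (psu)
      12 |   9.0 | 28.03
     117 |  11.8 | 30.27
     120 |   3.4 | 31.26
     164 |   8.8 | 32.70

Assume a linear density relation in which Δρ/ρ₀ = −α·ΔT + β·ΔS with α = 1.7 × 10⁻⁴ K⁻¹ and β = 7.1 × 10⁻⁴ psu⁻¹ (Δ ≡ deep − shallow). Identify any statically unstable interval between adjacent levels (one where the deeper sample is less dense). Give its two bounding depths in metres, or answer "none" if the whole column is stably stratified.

Evaluate Δρ/ρ₀ = −αΔT + βΔS across each adjacent pair:
  12–117 m: −αΔT+βΔS = −(1.7 × 10⁻⁴)(+2.8)+(7.1 × 10⁻⁴)(+2.24) = 1.1 × 10⁻³ → stable
  117–120 m: −αΔT+βΔS = −(1.7 × 10⁻⁴)(-8.4)+(7.1 × 10⁻⁴)(+0.99) = 2.1 × 10⁻³ → stable
  120–164 m: −αΔT+βΔS = −(1.7 × 10⁻⁴)(+5.4)+(7.1 × 10⁻⁴)(+1.44) = 1.0 × 10⁻⁴ → stable
Every interval has Δρ > 0: the column is stably stratified throughout.

none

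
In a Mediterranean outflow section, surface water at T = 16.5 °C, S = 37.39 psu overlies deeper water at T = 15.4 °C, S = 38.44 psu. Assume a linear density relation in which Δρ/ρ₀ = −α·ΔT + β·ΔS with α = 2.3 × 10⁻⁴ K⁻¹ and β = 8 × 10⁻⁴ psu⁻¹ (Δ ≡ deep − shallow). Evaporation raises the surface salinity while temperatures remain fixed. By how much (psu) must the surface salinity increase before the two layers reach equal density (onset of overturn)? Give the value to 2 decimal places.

Neutral buoyancy requires −α(T_deep − T_surf) + β(S_deep − S_surf′) = 0.
S_surf′ = S_deep − (α/β)·ΔT = 38.44 − (2.3 × 10⁻⁴/8 × 10⁻⁴)·(-1.1) = 38.7562 psu.
Increase required: 38.7562 − 37.39 = 1.3662 psu.

1.37 psu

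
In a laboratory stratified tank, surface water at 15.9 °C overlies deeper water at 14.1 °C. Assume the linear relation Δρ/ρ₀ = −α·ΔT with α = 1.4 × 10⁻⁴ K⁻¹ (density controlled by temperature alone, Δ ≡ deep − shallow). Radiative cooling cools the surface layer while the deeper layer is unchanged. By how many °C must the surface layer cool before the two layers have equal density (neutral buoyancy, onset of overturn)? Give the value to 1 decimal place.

With temperature the only control, equal density requires T_surf′ = T_deep.
T_surf′ = 14.1 °C.
Cooling required: 15.9 − 14.1 = 1.8 °C.

1.8 °C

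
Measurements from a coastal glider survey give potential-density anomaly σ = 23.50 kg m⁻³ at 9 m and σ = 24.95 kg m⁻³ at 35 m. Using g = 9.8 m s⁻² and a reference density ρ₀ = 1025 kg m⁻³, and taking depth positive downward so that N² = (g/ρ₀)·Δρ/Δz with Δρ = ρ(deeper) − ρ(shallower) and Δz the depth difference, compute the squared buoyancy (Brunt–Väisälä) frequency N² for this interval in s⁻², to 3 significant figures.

Δρ = 1024.95 − 1023.50 = 1.45 kg m⁻³ over Δz = 35 − 9 = 26 m.
N² = (9.8/1025) × (1.45/26) = 5.3321 × 10⁻⁴ s⁻² ≈ 5.33 × 10⁻⁴ s⁻².

5.33 × 10⁻⁴ s⁻²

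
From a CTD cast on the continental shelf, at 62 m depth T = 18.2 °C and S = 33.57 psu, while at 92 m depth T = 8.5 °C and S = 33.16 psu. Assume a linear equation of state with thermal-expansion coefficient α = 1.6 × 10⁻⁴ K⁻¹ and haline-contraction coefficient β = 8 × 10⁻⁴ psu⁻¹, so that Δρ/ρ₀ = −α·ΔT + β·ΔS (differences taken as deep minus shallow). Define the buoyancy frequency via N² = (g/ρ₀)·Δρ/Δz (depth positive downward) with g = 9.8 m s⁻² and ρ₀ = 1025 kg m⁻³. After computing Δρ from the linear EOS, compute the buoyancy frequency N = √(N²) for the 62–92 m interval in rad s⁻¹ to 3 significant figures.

ΔT = -9.7 K, ΔS = -0.41 psu (deep − shallow).
Δρ/ρ₀ = −αΔT + βΔS = 1.552 × 10⁻³ − 3.28 × 10⁻⁴ = 1.224 × 10⁻³, so Δρ ≈ 1.255 kg m⁻³.
N² = (g/ρ₀)·Δρ/Δz = g·(Δρ/ρ₀)/Δz = 9.8 × 1.224 × 10⁻³ / 30 = 3.9984 × 10⁻⁴ s⁻².
N = √(3.9984 × 10⁻⁴) = 0.019996 rad s⁻¹ ≈ 0.0200 rad s⁻¹.

0.0200 rad s⁻¹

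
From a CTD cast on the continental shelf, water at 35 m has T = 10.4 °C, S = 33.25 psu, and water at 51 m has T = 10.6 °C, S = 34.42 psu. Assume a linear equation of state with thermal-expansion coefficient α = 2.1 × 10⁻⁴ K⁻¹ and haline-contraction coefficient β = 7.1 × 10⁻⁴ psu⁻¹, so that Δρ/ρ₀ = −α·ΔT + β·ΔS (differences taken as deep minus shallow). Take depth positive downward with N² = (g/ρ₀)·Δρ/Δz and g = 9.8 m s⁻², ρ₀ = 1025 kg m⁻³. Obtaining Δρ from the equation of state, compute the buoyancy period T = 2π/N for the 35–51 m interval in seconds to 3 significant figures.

286 s

ΔT = +0.2 K, ΔS = +1.17 psu (deep − shallow).
Δρ/ρ₀ = −αΔT + βΔS = -4.20 × 10⁻⁵ + 8.307 × 10⁻⁴ = 7.887 × 10⁻⁴, so Δρ ≈ 0.8084 kg m⁻³.
N² = (g/ρ₀)·Δρ/Δz = g·(Δρ/ρ₀)/Δz = 9.8 × 7.887 × 10⁻⁴ / 16 = 4.8308 × 10⁻⁴ s⁻².
N = √(4.8308 × 10⁻⁴) = 0.021979 rad s⁻¹ → T = 2π/N = 285.87 s ≈ 286 s.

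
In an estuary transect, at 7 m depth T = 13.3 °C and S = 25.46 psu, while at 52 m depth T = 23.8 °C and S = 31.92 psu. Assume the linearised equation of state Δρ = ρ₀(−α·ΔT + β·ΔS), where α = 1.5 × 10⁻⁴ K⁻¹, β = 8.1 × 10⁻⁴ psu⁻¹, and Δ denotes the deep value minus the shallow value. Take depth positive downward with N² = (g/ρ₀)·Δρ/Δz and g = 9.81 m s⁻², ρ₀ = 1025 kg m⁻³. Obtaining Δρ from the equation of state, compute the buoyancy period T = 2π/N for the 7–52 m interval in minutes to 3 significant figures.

3.71 min

ΔT = +10.5 K, ΔS = +6.46 psu (deep − shallow).
Δρ/ρ₀ = −αΔT + βΔS = -1.575 × 10⁻³ + 5.2326 × 10⁻³ = 3.6576 × 10⁻³, so Δρ ≈ 3.749 kg m⁻³.
N² = (g/ρ₀)·Δρ/Δz = g·(Δρ/ρ₀)/Δz = 9.81 × 3.6576 × 10⁻³ / 45 = 7.9736 × 10⁻⁴ s⁻².
N = √(7.9736 × 10⁻⁴) = 0.028238 rad s⁻¹ → T = 2π/N = 222.51 s = 3.7085 min ≈ 3.71 min.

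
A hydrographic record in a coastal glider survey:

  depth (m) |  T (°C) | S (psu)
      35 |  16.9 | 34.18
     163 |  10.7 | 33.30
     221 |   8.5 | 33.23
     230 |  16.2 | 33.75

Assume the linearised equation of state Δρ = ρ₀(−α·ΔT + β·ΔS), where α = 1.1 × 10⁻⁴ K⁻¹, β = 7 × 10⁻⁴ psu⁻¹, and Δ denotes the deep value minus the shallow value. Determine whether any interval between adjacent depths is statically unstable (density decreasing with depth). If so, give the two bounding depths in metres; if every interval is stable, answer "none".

221–230 m

Evaluate Δρ/ρ₀ = −αΔT + βΔS across each adjacent pair:
  35–163 m: −αΔT+βΔS = −(1.1 × 10⁻⁴)(-6.2)+(7 × 10⁻⁴)(-0.88) = 6.6 × 10⁻⁵ → stable
  163–221 m: −αΔT+βΔS = −(1.1 × 10⁻⁴)(-2.2)+(7 × 10⁻⁴)(-0.07) = 1.9 × 10⁻⁴ → stable
  221–230 m: −αΔT+βΔS = −(1.1 × 10⁻⁴)(+7.7)+(7 × 10⁻⁴)(+0.52) = -4.8 × 10⁻⁴ → UNSTABLE
The 221–230 m interval has Δρ < 0: lighter water underlies denser water.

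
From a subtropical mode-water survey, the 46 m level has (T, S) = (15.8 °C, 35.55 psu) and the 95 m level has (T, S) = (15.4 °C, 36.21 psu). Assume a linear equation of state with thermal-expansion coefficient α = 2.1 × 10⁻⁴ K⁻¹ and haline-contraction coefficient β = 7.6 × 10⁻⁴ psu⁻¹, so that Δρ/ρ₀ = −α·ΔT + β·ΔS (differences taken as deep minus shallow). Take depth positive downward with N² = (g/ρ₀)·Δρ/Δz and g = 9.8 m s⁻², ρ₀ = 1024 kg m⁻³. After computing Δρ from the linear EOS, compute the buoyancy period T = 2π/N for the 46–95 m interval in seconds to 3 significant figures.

ΔT = -0.4 K, ΔS = +0.66 psu (deep − shallow).
Δρ/ρ₀ = −αΔT + βΔS = 8.40 × 10⁻⁵ + 5.016 × 10⁻⁴ = 5.856 × 10⁻⁴, so Δρ ≈ 0.5997 kg m⁻³.
N² = (g/ρ₀)·Δρ/Δz = g·(Δρ/ρ₀)/Δz = 9.8 × 5.856 × 10⁻⁴ / 49 = 1.1712 × 10⁻⁴ s⁻².
N = √(1.1712 × 10⁻⁴) = 0.010822 rad s⁻¹ → T = 2π/N = 580.59 s ≈ 581 s.

581 s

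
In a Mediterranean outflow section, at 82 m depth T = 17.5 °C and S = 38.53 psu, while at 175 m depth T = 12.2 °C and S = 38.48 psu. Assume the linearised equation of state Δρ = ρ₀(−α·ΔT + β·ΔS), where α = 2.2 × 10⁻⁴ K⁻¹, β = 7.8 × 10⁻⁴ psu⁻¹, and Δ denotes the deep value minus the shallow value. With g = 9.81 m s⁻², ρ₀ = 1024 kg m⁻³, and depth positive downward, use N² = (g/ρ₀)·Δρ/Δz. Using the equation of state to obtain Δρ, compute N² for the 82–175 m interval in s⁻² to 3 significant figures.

1.19 × 10⁻⁴ s⁻²

ΔT = -5.3 K, ΔS = -0.05 psu (deep − shallow).
Δρ/ρ₀ = −αΔT + βΔS = 1.166 × 10⁻³ − 3.90 × 10⁻⁵ = 1.127 × 10⁻³, so Δρ ≈ 1.154 kg m⁻³.
N² = (g/ρ₀)·Δρ/Δz = g·(Δρ/ρ₀)/Δz = 9.81 × 1.127 × 10⁻³ / 93 = 1.1888 × 10⁻⁴ s⁻² ≈ 1.19 × 10⁻⁴ s⁻².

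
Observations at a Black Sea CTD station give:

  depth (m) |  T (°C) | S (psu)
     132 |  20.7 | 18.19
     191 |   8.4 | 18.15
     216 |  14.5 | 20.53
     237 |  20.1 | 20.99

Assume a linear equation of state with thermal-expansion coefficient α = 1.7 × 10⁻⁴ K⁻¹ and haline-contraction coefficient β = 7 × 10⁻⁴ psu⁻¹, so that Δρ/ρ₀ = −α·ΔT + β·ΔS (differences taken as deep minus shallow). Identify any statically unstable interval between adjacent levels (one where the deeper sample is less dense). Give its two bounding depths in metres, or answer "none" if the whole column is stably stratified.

Evaluate Δρ/ρ₀ = −αΔT + βΔS across each adjacent pair:
  132–191 m: −αΔT+βΔS = −(1.7 × 10⁻⁴)(-12.3)+(7 × 10⁻⁴)(-0.04) = 2.1 × 10⁻³ → stable
  191–216 m: −αΔT+βΔS = −(1.7 × 10⁻⁴)(+6.1)+(7 × 10⁻⁴)(+2.38) = 6.3 × 10⁻⁴ → stable
  216–237 m: −αΔT+βΔS = −(1.7 × 10⁻⁴)(+5.6)+(7 × 10⁻⁴)(+0.46) = -6.3 × 10⁻⁴ → UNSTABLE
The 216–237 m interval has Δρ < 0: lighter water underlies denser water.

216–237 m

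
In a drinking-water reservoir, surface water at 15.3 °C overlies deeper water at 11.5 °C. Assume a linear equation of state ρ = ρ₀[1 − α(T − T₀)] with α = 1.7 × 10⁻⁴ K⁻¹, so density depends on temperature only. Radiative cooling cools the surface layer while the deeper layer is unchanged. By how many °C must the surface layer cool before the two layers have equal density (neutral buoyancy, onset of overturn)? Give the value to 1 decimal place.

3.8 °C

With temperature the only control, equal density requires T_surf′ = T_deep.
T_surf′ = 11.5 °C.
Cooling required: 15.3 − 11.5 = 3.8 °C.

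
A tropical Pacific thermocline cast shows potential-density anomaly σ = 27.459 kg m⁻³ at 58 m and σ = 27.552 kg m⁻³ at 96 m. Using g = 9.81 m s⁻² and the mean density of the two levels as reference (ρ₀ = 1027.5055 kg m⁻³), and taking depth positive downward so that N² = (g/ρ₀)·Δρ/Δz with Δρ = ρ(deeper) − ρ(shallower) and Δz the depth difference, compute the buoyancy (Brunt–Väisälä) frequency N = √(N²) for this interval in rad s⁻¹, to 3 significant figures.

Δρ = 1027.552 − 1027.459 = 0.093 kg m⁻³ over Δz = 96 − 58 = 38 m.
N² = (9.81/1027.5055) × (0.093/38) = 2.3366 × 10⁻⁵ s⁻².
N = √(2.3366 × 10⁻⁵) = 4.8338 × 10⁻³ rad s⁻¹ ≈ 4.83 × 10⁻³ rad s⁻¹.
N² > 0, so the interval is statically stable.

4.83 × 10⁻³ rad s⁻¹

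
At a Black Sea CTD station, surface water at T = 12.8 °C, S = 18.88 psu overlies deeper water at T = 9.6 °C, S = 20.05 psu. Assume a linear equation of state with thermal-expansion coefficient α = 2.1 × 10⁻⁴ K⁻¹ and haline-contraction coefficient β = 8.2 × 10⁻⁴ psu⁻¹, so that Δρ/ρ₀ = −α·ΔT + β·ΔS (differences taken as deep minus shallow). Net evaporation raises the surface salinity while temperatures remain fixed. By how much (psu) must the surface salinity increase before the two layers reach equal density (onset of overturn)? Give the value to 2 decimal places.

1.99 psu

Neutral buoyancy requires −α(T_deep − T_surf) + β(S_deep − S_surf′) = 0.
S_surf′ = S_deep − (α/β)·ΔT = 20.05 − (2.1 × 10⁻⁴/8.2 × 10⁻⁴)·(-3.2) = 20.8695 psu.
Increase required: 20.8695 − 18.88 = 1.9895 psu.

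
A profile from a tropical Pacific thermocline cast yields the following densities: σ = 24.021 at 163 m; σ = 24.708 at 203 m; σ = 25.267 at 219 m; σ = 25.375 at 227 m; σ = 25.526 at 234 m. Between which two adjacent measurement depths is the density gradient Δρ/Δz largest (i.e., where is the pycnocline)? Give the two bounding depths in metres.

Compute the density gradient over each adjacent pair:
  163–203 m: Δρ/Δz = 0.687/40 = 0.017 kg m⁻⁴
  203–219 m: Δρ/Δz = 0.559/16 = 0.035 kg m⁻⁴
  219–227 m: Δρ/Δz = 0.108/8 = 0.013 kg m⁻⁴
  227–234 m: Δρ/Δz = 0.151/7 = 0.022 kg m⁻⁴
The largest gradient is in the 203–219 m interval — the pycnocline.

203–219 m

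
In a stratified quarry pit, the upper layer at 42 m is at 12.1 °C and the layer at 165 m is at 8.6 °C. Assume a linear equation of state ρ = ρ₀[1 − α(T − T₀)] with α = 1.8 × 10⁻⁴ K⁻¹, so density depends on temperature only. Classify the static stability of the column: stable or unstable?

stable

ΔT = 8.6 − 12.1 = -3.5 K, so Δρ/ρ₀ = −αΔT = 6.30 × 10⁻⁴.
Δρ/ρ₀ > 0, so Δρ > 0: deeper water is denser → statically stable.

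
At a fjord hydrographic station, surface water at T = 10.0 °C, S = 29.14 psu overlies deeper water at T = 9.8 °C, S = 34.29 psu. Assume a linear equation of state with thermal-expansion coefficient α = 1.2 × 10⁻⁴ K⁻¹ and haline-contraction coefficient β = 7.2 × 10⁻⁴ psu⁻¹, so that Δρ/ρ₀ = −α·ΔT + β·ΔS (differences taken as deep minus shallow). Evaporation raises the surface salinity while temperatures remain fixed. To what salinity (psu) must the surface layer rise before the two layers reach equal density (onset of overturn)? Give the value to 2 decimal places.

34.32 psu

Neutral buoyancy requires −α(T_deep − T_surf) + β(S_deep − S_surf′) = 0.
S_surf′ = S_deep − (α/β)·ΔT = 34.29 − (1.2 × 10⁻⁴/7.2 × 10⁻⁴)·(-0.2) = 34.3233 psu.
Increase required: 34.3233 − 29.14 = 5.1833 psu.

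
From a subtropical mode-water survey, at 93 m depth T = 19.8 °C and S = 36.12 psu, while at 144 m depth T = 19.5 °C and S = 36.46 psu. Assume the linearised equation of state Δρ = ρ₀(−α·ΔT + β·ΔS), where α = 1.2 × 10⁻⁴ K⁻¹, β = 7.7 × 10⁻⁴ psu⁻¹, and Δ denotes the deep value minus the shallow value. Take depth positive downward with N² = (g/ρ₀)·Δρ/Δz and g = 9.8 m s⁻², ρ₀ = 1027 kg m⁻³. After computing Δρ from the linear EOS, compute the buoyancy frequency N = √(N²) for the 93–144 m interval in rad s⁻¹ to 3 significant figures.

ΔT = -0.3 K, ΔS = +0.34 psu (deep − shallow).
Δρ/ρ₀ = −αΔT + βΔS = 3.60 × 10⁻⁵ + 2.618 × 10⁻⁴ = 2.978 × 10⁻⁴, so Δρ ≈ 0.3058 kg m⁻³.
N² = (g/ρ₀)·Δρ/Δz = g·(Δρ/ρ₀)/Δz = 9.8 × 2.978 × 10⁻⁴ / 51 = 5.7224 × 10⁻⁵ s⁻².
N = √(5.7224 × 10⁻⁵) = 7.5647 × 10⁻³ rad s⁻¹ ≈ 7.56 × 10⁻³ rad s⁻¹.

7.56 × 10⁻³ rad s⁻¹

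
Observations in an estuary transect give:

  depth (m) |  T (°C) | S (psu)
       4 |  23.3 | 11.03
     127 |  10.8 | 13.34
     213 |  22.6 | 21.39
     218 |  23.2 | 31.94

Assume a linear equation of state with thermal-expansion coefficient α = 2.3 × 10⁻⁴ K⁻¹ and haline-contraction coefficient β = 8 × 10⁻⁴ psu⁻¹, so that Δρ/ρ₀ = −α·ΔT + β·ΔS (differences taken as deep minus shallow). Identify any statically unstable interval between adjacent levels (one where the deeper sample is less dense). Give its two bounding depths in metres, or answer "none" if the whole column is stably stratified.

none

Evaluate Δρ/ρ₀ = −αΔT + βΔS across each adjacent pair:
  4–127 m: −αΔT+βΔS = −(2.3 × 10⁻⁴)(-12.5)+(8 × 10⁻⁴)(+2.31) = 4.7 × 10⁻³ → stable
  127–213 m: −αΔT+βΔS = −(2.3 × 10⁻⁴)(+11.8)+(8 × 10⁻⁴)(+8.05) = 3.7 × 10⁻³ → stable
  213–218 m: −αΔT+βΔS = −(2.3 × 10⁻⁴)(+0.6)+(8 × 10⁻⁴)(+10.55) = 8.3 × 10⁻³ → stable
Every interval has Δρ > 0: the column is stably stratified throughout.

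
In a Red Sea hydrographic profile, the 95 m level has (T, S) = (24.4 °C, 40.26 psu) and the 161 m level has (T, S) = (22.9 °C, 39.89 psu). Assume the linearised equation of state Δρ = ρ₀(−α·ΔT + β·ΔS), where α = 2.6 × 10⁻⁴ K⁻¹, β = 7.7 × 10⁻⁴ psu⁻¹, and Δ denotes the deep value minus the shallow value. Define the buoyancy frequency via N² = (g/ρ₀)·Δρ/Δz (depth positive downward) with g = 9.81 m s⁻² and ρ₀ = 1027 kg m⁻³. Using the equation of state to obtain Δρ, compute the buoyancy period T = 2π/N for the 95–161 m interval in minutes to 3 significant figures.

ΔT = -1.5 K, ΔS = -0.37 psu (deep − shallow).
Δρ/ρ₀ = −αΔT + βΔS = 3.90 × 10⁻⁴ − 2.849 × 10⁻⁴ = 1.051 × 10⁻⁴, so Δρ ≈ 0.1079 kg m⁻³.
N² = (g/ρ₀)·Δρ/Δz = g·(Δρ/ρ₀)/Δz = 9.81 × 1.051 × 10⁻⁴ / 66 = 1.5622 × 10⁻⁵ s⁻².
N = √(1.5622 × 10⁻⁵) = 3.9525 × 10⁻³ rad s⁻¹ → T = 2π/N = 1.5897 × 10³ s = 26.495 min ≈ 26.5 min.

26.5 min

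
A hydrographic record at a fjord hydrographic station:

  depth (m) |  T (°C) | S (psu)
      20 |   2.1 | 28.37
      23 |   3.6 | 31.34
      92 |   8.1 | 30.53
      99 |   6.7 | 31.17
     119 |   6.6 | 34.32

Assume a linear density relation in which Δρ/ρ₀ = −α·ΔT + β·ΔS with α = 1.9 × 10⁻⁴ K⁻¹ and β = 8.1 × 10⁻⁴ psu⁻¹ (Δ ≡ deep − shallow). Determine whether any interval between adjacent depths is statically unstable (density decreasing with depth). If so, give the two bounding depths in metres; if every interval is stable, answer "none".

23–92 m

Evaluate Δρ/ρ₀ = −αΔT + βΔS across each adjacent pair:
  20–23 m: −αΔT+βΔS = −(1.9 × 10⁻⁴)(+1.5)+(8.1 × 10⁻⁴)(+2.97) = 2.1 × 10⁻³ → stable
  23–92 m: −αΔT+βΔS = −(1.9 × 10⁻⁴)(+4.5)+(8.1 × 10⁻⁴)(-0.81) = -1.5 × 10⁻³ → UNSTABLE
  92–99 m: −αΔT+βΔS = −(1.9 × 10⁻⁴)(-1.4)+(8.1 × 10⁻⁴)(+0.64) = 7.8 × 10⁻⁴ → stable
  99–119 m: −αΔT+βΔS = −(1.9 × 10⁻⁴)(-0.1)+(8.1 × 10⁻⁴)(+3.15) = 2.6 × 10⁻³ → stable
The 23–92 m interval has Δρ < 0: lighter water underlies denser water.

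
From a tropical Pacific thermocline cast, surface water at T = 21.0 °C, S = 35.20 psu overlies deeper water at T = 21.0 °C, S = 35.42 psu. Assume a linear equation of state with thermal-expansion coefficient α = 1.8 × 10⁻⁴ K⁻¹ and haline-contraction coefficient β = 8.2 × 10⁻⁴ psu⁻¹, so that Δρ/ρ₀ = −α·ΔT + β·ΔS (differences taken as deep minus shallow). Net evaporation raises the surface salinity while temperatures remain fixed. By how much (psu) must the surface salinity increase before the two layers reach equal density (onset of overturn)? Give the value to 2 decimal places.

Neutral buoyancy requires −α(T_deep − T_surf) + β(S_deep − S_surf′) = 0.
S_surf′ = S_deep − (α/β)·ΔT = 35.42 − (1.8 × 10⁻⁴/8.2 × 10⁻⁴)·(+0.0) = 35.4200 psu.
Increase required: 35.4200 − 35.20 = 0.2200 psu.

0.22 psu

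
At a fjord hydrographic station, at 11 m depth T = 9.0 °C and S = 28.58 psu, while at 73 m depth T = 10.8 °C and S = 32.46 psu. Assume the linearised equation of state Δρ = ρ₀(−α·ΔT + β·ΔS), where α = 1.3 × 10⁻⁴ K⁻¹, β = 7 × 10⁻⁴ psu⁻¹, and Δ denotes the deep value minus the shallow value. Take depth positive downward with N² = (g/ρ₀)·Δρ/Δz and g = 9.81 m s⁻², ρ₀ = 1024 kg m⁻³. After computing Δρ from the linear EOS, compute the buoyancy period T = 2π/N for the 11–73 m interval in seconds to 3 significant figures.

ΔT = +1.8 K, ΔS = +3.88 psu (deep − shallow).
Δρ/ρ₀ = −αΔT + βΔS = -2.34 × 10⁻⁴ + 2.716 × 10⁻³ = 2.482 × 10⁻³, so Δρ ≈ 2.542 kg m⁻³.
N² = (g/ρ₀)·Δρ/Δz = g·(Δρ/ρ₀)/Δz = 9.81 × 2.482 × 10⁻³ / 62 = 3.9272 × 10⁻⁴ s⁻².
N = √(3.9272 × 10⁻⁴) = 0.019817 rad s⁻¹ → T = 2π/N = 317.06 s ≈ 317 s.

317 s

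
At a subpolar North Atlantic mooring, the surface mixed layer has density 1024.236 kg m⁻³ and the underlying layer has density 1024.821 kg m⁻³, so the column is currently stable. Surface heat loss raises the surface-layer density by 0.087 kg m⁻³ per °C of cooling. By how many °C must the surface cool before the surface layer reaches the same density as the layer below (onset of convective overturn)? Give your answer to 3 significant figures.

6.72 °C

Density deficit of the surface layer: 1024.821 − 1024.236 = 0.585 kg m⁻³.
Required change = 0.585 / 0.087 = 6.72 °C.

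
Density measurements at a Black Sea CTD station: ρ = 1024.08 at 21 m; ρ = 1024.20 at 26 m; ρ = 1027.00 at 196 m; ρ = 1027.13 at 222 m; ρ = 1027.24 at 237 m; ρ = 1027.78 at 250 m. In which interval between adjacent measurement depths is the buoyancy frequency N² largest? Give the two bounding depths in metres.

237–250 m

Compute the density gradient over each adjacent pair:
  21–26 m: Δρ/Δz = 0.12/5 = 0.024 kg m⁻⁴
  26–196 m: Δρ/Δz = 2.80/170 = 0.016 kg m⁻⁴
  196–222 m: Δρ/Δz = 0.13/26 = 5.0 × 10⁻³ kg m⁻⁴
  222–237 m: Δρ/Δz = 0.11/15 = 7.3 × 10⁻³ kg m⁻⁴
  237–250 m: Δρ/Δz = 0.54/13 = 0.042 kg m⁻⁴
The largest gradient is in the 237–250 m interval — the pycnocline.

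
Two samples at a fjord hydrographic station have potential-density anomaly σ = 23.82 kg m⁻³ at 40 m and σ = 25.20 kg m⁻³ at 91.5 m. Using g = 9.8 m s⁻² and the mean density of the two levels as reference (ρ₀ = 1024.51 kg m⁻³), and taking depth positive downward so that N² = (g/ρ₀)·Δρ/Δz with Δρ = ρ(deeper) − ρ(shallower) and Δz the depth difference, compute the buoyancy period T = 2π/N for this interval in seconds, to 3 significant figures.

Δρ = 1025.20 − 1023.82 = 1.38 kg m⁻³ over Δz = 91.5 − 40 = 51.5 m.
N² = (9.8/1024.51) × (1.38/51.5) = 2.5632 × 10⁻⁴ s⁻².
N = √(2.5632 × 10⁻⁴) = 0.016010 rad s⁻¹, so T = 2π/N = 392.45 s ≈ 392 s.
N² > 0, so the interval is statically stable.

392 s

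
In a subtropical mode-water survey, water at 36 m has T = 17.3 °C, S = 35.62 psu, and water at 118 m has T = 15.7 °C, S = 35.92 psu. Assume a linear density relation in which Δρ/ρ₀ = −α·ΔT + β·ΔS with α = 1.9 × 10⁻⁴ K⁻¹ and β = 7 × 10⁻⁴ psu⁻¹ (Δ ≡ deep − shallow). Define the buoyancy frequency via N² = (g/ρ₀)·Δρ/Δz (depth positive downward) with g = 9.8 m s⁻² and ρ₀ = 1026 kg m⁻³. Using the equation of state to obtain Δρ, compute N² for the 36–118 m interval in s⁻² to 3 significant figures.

ΔT = -1.6 K, ΔS = +0.30 psu (deep − shallow).
Δρ/ρ₀ = −αΔT + βΔS = 3.04 × 10⁻⁴ + 2.10 × 10⁻⁴ = 5.14 × 10⁻⁴, so Δρ ≈ 0.5274 kg m⁻³.
N² = (g/ρ₀)·Δρ/Δz = g·(Δρ/ρ₀)/Δz = 9.8 × 5.14 × 10⁻⁴ / 82 = 6.1429 × 10⁻⁵ s⁻² ≈ 6.14 × 10⁻⁵ s⁻².

6.14 × 10⁻⁵ s⁻²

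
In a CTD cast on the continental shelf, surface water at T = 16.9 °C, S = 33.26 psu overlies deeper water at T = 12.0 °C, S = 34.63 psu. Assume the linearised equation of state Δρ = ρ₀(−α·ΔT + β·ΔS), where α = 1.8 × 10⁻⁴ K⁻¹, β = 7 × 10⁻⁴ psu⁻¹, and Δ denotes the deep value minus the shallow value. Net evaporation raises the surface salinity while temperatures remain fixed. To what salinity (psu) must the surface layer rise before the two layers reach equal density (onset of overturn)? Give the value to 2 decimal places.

35.89 psu

Neutral buoyancy requires −α(T_deep − T_surf) + β(S_deep − S_surf′) = 0.
S_surf′ = S_deep − (α/β)·ΔT = 34.63 − (1.8 × 10⁻⁴/7 × 10⁻⁴)·(-4.9) = 35.8900 psu.
Increase required: 35.8900 − 33.26 = 2.6300 psu.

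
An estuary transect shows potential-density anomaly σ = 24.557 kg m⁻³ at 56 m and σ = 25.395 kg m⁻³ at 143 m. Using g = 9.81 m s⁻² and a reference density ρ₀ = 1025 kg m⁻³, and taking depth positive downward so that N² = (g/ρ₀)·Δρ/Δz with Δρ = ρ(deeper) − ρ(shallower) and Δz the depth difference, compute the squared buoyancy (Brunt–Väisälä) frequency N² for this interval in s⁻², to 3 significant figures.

9.22 × 10⁻⁵ s⁻²

Δρ = 1025.395 − 1024.557 = 0.838 kg m⁻³ over Δz = 143 − 56 = 87 m.
N² = (9.81/1025) × (0.838/87) = 9.2187 × 10⁻⁵ s⁻² ≈ 9.22 × 10⁻⁵ s⁻².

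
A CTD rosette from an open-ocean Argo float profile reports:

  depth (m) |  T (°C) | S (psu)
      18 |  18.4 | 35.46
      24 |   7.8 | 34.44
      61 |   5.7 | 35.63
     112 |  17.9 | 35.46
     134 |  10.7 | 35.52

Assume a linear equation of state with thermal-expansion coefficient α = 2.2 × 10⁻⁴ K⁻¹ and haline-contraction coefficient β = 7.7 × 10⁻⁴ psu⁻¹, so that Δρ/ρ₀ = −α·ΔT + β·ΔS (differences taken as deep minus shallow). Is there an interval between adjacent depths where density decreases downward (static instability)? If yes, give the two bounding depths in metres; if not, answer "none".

Evaluate Δρ/ρ₀ = −αΔT + βΔS across each adjacent pair:
  18–24 m: −αΔT+βΔS = −(2.2 × 10⁻⁴)(-10.6)+(7.7 × 10⁻⁴)(-1.02) = 1.5 × 10⁻³ → stable
  24–61 m: −αΔT+βΔS = −(2.2 × 10⁻⁴)(-2.1)+(7.7 × 10⁻⁴)(+1.19) = 1.4 × 10⁻³ → stable
  61–112 m: −αΔT+βΔS = −(2.2 × 10⁻⁴)(+12.2)+(7.7 × 10⁻⁴)(-0.17) = -2.8 × 10⁻³ → UNSTABLE
  112–134 m: −αΔT+βΔS = −(2.2 × 10⁻⁴)(-7.2)+(7.7 × 10⁻⁴)(+0.06) = 1.6 × 10⁻³ → stable
The 61–112 m interval has Δρ < 0: lighter water underlies denser water.

61–112 m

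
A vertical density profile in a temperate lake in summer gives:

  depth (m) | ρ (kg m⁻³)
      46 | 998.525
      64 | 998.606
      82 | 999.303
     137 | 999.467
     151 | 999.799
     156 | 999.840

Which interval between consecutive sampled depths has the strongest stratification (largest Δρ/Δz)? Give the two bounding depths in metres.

Compute the density gradient over each adjacent pair:
  46–64 m: Δρ/Δz = 0.081/18 = 4.5 × 10⁻³ kg m⁻⁴
  64–82 m: Δρ/Δz = 0.697/18 = 0.039 kg m⁻⁴
  82–137 m: Δρ/Δz = 0.164/55 = 3.0 × 10⁻³ kg m⁻⁴
  137–151 m: Δρ/Δz = 0.332/14 = 0.024 kg m⁻⁴
  151–156 m: Δρ/Δz = 0.041/5 = 8.2 × 10⁻³ kg m⁻⁴
The largest gradient is in the 64–82 m interval — the pycnocline.

64–82 m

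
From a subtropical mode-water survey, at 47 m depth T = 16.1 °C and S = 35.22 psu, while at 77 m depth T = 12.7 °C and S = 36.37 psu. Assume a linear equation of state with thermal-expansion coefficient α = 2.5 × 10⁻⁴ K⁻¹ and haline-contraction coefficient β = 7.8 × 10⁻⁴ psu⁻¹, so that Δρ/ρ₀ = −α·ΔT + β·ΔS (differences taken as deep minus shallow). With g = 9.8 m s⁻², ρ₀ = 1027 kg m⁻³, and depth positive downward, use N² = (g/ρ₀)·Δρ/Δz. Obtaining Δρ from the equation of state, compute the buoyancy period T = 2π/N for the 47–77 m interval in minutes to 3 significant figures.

ΔT = -3.4 K, ΔS = +1.15 psu (deep − shallow).
Δρ/ρ₀ = −αΔT + βΔS = 8.50 × 10⁻⁴ + 8.97 × 10⁻⁴ = 1.747 × 10⁻³, so Δρ ≈ 1.794 kg m⁻³.
N² = (g/ρ₀)·Δρ/Δz = g·(Δρ/ρ₀)/Δz = 9.8 × 1.747 × 10⁻³ / 30 = 5.7069 × 10⁻⁴ s⁻².
N = √(5.7069 × 10⁻⁴) = 0.023889 rad s⁻¹ → T = 2π/N = 263.02 s = 4.3837 min ≈ 4.38 min.

4.38 min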